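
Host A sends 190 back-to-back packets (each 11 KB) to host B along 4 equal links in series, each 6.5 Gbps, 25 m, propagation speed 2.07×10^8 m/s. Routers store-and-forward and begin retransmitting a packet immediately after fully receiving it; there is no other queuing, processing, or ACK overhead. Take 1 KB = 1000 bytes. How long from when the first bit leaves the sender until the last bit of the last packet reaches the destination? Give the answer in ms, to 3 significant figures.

2.61 ms

Per-hop transmission t_tx = L/R = 88000/6500000000 = 0.0135385 ms.
Per-hop propagation t_prop = 25/2.07e+08 = 0.000120773 ms.
Pipeline fill: first packet needs 4·t_tx to clear all hops; remaining 189 packets each add one t_tx.
Total = (4+190-1)·t_tx + 4·t_prop = 193·0.0135385 + 4·0.000120773 = 2.61 ms.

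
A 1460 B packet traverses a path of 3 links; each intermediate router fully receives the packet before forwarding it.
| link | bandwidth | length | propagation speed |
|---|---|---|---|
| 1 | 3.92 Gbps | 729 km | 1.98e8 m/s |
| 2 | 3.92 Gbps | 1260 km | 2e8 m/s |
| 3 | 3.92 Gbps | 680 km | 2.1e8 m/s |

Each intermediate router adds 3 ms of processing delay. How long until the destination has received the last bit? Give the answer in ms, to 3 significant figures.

L = 1460 × 8 = 11680 bits.
Transmission delay per hop = L/R = 11680/3920000000 = 0.00297959 ms; 3 hops → 0.00893878 ms.
Propagation delays (d/s per hop): 3.68182, 6.3, 3.2381 ms; sum = 13.2199 ms.
Processing at 2 router(s): 2 × 3 ms = 6 ms.
End-to-end = 19.2 ms.

19.2 ms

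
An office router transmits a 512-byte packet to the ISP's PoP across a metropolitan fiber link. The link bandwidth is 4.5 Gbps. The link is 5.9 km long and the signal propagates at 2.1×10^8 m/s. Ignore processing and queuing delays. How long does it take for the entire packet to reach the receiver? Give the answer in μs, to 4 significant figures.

L = 512 × 8 = 4096 bits.
Transmission delay = L/R = 4096 / 4500000000 = 0.910222 μs.
Propagation delay = d/s = 5900 m / 210000000 m/s = 28.0952 μs.
Total = 29.01 μs.

29.01 μs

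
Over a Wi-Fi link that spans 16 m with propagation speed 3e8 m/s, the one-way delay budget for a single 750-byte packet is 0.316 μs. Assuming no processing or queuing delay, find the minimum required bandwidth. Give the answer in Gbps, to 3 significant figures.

L = 6000 bits.
Propagation delay = 16 / 300000000 = 0.0533333 μs.
Transmission budget = 0.316 − 0.0533333 = 0.262667 μs.
R ≥ L / t_tx = 6000 bits / 2.62667e-07 s = 22.8 Gbps.

22.8 Gbps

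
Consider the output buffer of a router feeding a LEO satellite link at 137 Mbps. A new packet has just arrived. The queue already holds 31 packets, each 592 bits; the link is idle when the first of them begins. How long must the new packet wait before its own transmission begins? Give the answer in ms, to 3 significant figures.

Each queued packet: L/R = 592/137000000 = 0.00432117 ms.
31 queued → 0.133956 ms.
Queuing delay = 0.134 ms.

0.134 ms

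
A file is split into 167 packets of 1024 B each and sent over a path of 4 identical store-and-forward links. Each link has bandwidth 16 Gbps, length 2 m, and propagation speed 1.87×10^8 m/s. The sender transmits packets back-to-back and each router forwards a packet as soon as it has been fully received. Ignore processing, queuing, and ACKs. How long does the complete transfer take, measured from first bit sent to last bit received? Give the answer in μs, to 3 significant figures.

Per-hop transmission t_tx = L/R = 8192/16000000000 = 0.512 μs.
Per-hop propagation t_prop = 2/187000000 = 0.0106952 μs.
Pipeline fill: first packet needs 4·t_tx to clear all hops; remaining 166 packets each add one t_tx.
Total = (4+167-1)·t_tx + 4·t_prop = 170·0.512 + 4·0.0106952 = 87.1 μs.

87.1 μs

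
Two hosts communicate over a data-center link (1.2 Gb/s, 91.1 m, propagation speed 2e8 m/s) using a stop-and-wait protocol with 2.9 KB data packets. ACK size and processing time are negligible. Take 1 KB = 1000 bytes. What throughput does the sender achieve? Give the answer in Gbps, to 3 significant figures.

t_tx = L/R = 23200/1200000000 = 1.93333e-05 s.
t_prop = 91.1/200000000 = 4.555e-07 s; RTT = 9.11e-07 s.
Cycle = t_tx + RTT = 2.02443e-05 s.
Throughput = L / cycle = 23200 / 2.02443e-05 = 1.15 Gbps.

1.15 Gbps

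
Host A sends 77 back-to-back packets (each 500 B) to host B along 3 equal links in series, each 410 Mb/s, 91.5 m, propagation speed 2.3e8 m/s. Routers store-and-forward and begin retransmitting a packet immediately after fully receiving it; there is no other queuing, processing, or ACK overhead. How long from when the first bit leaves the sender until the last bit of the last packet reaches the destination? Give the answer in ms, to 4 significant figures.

0.7719 ms

Per-hop transmission t_tx = L/R = 4000/410000000 = 0.0097561 ms.
Per-hop propagation t_prop = 91.5/2.3e+08 = 0.000397826 ms.
Pipeline fill: first packet needs 3·t_tx to clear all hops; remaining 76 packets each add one t_tx.
Total = (3+77-1)·t_tx + 3·t_prop = 79·0.0097561 + 3·0.000397826 = 0.7719 ms.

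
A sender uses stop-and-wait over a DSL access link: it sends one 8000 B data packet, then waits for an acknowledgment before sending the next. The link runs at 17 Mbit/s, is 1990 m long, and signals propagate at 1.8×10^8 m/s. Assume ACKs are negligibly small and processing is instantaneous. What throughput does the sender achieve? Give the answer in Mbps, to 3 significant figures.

16.9 Mbps

t_tx = L/R = 64000/17000000 = 0.00376471 s.
t_prop = 1990/180000000 = 1.10556e-05 s; RTT = 2.21111e-05 s.
Cycle = t_tx + RTT = 0.00378682 s.
Throughput = L / cycle = 64000 / 0.00378682 = 16.9 Mbps.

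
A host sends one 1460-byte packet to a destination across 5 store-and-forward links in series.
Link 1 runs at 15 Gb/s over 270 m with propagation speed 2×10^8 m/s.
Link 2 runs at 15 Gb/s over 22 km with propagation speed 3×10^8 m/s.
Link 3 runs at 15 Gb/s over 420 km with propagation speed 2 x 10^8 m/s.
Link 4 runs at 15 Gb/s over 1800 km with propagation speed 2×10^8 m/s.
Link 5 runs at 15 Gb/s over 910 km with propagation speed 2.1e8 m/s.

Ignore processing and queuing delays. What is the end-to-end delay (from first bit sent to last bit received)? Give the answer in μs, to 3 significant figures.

15500 μs

L = 1460 × 8 = 11680 bits.
Transmission delay per hop = L/R = 11680/15000000000 = 0.778667 μs; 5 hops → 3.89333 μs.
Propagation delays (d/s per hop): 1.35, 73.3333, 2100, 9000, 4333.33 μs; sum = 15508 μs.
End-to-end = 15500 μs.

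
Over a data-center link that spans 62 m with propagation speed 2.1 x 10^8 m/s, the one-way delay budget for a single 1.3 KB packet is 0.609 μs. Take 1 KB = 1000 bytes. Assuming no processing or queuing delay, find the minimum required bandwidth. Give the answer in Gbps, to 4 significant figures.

L = 10400 bits.
Propagation delay = 62 / 210000000 = 0.295238 μs.
Transmission budget = 0.609 − 0.295238 = 0.313762 μs.
R ≥ L / t_tx = 10400 bits / 3.13762e-07 s = 33.15 Gbps.

33.15 Gbps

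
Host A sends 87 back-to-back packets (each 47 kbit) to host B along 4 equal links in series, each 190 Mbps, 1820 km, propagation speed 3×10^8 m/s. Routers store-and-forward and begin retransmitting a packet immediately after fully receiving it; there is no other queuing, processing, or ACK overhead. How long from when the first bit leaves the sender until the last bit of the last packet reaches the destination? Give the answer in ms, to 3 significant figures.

Per-hop transmission t_tx = L/R = 47000/190000000 = 0.247368 ms.
Per-hop propagation t_prop = 1820000/300000000 = 6.06667 ms.
Pipeline fill: first packet needs 4·t_tx to clear all hops; remaining 86 packets each add one t_tx.
Total = (4+87-1)·t_tx + 4·t_prop = 90·0.247368 + 4·6.06667 = 46.5 ms.

46.5 ms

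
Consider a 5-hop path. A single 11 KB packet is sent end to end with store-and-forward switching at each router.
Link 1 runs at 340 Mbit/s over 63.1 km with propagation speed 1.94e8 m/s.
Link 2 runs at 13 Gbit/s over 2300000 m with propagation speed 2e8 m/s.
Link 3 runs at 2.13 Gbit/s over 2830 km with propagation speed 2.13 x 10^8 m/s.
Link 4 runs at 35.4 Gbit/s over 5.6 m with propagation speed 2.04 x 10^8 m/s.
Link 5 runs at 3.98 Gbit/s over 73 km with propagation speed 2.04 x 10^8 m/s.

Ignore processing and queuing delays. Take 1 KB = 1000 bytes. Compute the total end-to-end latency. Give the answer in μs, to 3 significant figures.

25800 μs

L = 88000 bits.
Transmission delays (L/R per hop): 258.824, 6.76923, 41.3146, 2.48588, 22.1106 μs; sum = 331.504 μs.
Propagation delays (d/s per hop): 325.258, 11500, 13286.4, 0.027451, 357.843 μs; sum = 25469.5 μs.
End-to-end = 25800 μs.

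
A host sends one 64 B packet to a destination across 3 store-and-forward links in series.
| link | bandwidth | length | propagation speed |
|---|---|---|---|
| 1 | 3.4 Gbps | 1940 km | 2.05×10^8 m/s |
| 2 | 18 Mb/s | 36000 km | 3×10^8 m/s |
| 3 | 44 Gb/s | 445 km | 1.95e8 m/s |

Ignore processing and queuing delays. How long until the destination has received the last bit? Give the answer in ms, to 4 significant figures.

L = 64 × 8 = 512 bits.
Transmission delays (L/R per hop): 0.000150588, 0.0284444, 1.16364e-05 ms; sum = 0.0286067 ms.
Propagation delays (d/s per hop): 9.46341, 120, 2.28205 ms; sum = 131.745 ms.
End-to-end = 131.8 ms.

131.8 ms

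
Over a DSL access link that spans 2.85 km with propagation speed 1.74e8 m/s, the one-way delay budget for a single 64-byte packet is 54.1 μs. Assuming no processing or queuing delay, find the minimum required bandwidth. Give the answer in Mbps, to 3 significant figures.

13.6 Mbps

L = 512 bits.
Propagation delay = 2850 / 174000000 = 16.3793 μs.
Transmission budget = 54.1 − 16.3793 = 37.7207 μs.
R ≥ L / t_tx = 512 bits / 3.77207e-05 s = 13.6 Mbps.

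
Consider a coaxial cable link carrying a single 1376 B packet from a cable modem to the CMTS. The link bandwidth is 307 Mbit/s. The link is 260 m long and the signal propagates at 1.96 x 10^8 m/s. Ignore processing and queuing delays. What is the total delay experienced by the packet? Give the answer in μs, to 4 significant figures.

L = 1376 × 8 = 11008 bits.
Transmission delay = L/R = 11008 / 307000000 = 35.8567 μs.
Propagation delay = d/s = 260 m / 196000000 m/s = 1.32653 μs.
Total = 37.18 μs.

37.18 μs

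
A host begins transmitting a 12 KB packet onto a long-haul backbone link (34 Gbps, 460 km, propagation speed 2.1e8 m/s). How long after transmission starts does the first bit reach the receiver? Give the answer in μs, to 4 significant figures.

2190 μs

First bit experiences only propagation delay: d/s = 460000/210000000 = 2190 μs.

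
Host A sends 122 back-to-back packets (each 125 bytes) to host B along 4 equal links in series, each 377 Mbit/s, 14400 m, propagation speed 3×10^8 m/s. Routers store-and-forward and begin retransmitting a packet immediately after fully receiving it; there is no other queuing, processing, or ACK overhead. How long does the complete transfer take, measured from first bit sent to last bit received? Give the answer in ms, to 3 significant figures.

Per-hop transmission t_tx = L/R = 1000/377000000 = 0.00265252 ms.
Per-hop propagation t_prop = 14400/300000000 = 0.048 ms.
Pipeline fill: first packet needs 4·t_tx to clear all hops; remaining 121 packets each add one t_tx.
Total = (4+122-1)·t_tx + 4·t_prop = 125·0.00265252 + 4·0.048 = 0.524 ms.

0.524 ms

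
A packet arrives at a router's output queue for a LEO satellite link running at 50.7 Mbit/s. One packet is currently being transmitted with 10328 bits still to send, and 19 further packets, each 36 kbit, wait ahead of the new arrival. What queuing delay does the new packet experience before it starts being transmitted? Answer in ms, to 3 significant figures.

13.7 ms

Each queued packet: L/R = 36000/50700000 = 0.710059 ms.
19 queued → 13.4911 ms.
Plus remaining 10328 bits of current packet: 0.203708 ms.
Queuing delay = 13.7 ms.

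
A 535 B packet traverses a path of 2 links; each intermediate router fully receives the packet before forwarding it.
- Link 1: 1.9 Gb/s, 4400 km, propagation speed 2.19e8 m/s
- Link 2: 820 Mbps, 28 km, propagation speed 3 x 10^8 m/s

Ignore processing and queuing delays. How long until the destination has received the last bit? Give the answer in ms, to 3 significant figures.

L = 535 × 8 = 4280 bits.
Transmission delays (L/R per hop): 0.00225263, 0.00521951 ms; sum = 0.00747214 ms.
Propagation delays (d/s per hop): 20.0913, 0.0933333 ms; sum = 20.1847 ms.
End-to-end = 20.2 ms.

20.2 ms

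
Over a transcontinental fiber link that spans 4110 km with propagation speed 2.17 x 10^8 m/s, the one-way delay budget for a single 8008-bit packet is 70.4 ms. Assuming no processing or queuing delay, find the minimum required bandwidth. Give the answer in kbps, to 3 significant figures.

156 kbps

Propagation delay = 4110000 / 217000000 = 18.9401 ms.
Transmission budget = 70.4 − 18.9401 = 51.4599 ms.
R ≥ L / t_tx = 8008 bits / 0.0514599 s = 156 kbps.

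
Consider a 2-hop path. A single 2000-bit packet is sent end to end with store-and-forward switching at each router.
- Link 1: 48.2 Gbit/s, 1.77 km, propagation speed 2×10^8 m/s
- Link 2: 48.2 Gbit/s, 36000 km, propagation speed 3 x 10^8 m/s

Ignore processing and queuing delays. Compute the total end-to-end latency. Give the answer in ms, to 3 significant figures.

120 ms

Transmission delay per hop = L/R = 2000/48200000000 = 4.14938e-05 ms; 2 hops → 8.29876e-05 ms.
Propagation delays (d/s per hop): 0.00885, 120 ms; sum = 120.009 ms.
End-to-end = 120 ms.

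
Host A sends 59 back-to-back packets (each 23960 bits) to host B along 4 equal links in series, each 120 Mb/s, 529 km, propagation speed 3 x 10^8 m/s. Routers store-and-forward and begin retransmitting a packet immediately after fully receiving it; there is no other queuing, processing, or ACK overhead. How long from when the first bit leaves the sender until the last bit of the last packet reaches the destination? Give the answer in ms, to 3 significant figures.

Per-hop transmission t_tx = L/R = 23960/120000000 = 0.199667 ms.
Per-hop propagation t_prop = 529000/300000000 = 1.76333 ms.
Pipeline fill: first packet needs 4·t_tx to clear all hops; remaining 58 packets each add one t_tx.
Total = (4+59-1)·t_tx + 4·t_prop = 62·0.199667 + 4·1.76333 = 19.4 ms.

19.4 ms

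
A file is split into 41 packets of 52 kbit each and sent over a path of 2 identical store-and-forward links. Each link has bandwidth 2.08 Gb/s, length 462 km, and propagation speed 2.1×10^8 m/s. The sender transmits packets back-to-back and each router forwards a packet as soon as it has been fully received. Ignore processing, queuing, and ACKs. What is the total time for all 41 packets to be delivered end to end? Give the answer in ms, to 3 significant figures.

Per-hop transmission t_tx = L/R = 52000/2080000000 = 0.025 ms.
Per-hop propagation t_prop = 462000/210000000 = 2.2 ms.
Pipeline fill: first packet needs 2·t_tx to clear all hops; remaining 40 packets each add one t_tx.
Total = (2+41-1)·t_tx + 2·t_prop = 42·0.025 + 2·2.2 = 5.45 ms.

5.45 ms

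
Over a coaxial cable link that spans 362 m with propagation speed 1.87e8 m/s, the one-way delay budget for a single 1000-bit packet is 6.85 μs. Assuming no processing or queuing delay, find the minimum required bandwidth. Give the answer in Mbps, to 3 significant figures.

Propagation delay = 362 / 187000000 = 1.93583 μs.
Transmission budget = 6.85 − 1.93583 = 4.91417 μs.
R ≥ L / t_tx = 1000 bits / 4.91417e-06 s = 203 Mbps.

203 Mbps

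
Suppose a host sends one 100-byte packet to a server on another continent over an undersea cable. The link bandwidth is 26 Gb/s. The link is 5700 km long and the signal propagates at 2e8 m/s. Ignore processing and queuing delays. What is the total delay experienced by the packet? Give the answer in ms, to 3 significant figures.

L = 100 × 8 = 800 bits.
Transmission delay = L/R = 800 / 26000000000 = 3.07692e-05 ms.
Propagation delay = d/s = 5700000 m / 200000000 m/s = 28.5 ms.
Total = 28.5 ms.

28.5 ms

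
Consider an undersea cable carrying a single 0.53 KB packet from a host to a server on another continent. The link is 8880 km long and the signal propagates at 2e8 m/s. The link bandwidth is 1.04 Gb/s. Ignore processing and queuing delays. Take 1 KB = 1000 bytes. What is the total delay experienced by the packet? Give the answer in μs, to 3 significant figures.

44400 μs

L = 4240 bits.
Transmission delay = L/R = 4240 / 1040000000 = 4.07692 μs.
Propagation delay = d/s = 8880000 m / 200000000 m/s = 44400 μs.
Total = 44400 μs.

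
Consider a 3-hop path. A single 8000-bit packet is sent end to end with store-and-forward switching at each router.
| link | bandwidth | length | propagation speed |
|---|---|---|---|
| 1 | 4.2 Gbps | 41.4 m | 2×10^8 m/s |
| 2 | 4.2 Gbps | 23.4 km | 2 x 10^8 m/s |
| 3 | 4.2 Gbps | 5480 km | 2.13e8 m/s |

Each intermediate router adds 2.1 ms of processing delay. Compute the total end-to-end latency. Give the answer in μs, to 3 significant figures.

30100 μs

Transmission delay per hop = L/R = 8000/4200000000 = 1.90476 μs; 3 hops → 5.71429 μs.
Propagation delays (d/s per hop): 0.207, 117, 25727.7 μs; sum = 25844.9 μs.
Processing at 2 router(s): 2 × 2.1 ms = 4200 μs.
End-to-end = 30100 μs.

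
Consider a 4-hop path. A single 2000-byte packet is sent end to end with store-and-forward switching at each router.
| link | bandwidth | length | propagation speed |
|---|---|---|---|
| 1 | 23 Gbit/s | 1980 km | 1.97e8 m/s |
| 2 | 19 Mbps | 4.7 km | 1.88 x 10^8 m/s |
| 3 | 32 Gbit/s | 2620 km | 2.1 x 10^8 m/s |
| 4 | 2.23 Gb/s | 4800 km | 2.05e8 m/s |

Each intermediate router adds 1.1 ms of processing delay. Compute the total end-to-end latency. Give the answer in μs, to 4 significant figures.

50120 μs

L = 2000 × 8 = 16000 bits.
Transmission delays (L/R per hop): 0.695652, 842.105, 0.5, 7.17489 μs; sum = 850.476 μs.
Propagation delays (d/s per hop): 10050.8, 25, 12476.2, 23414.6 μs; sum = 45966.6 μs.
Processing at 3 router(s): 3 × 1.1 ms = 3300 μs.
End-to-end = 50120 μs.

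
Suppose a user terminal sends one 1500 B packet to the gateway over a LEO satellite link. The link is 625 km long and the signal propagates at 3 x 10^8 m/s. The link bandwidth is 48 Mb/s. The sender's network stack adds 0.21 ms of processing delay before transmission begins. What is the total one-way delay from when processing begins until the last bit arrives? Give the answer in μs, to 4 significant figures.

L = 1500 × 8 = 12000 bits.
Transmission delay = L/R = 12000 / 48000000 = 250 μs.
Propagation delay = d/s = 625000 m / 300000000 m/s = 2083.33 μs.
Plus processing delay 0.21 ms = 210 μs.
Total = 2543 μs.

2543 μs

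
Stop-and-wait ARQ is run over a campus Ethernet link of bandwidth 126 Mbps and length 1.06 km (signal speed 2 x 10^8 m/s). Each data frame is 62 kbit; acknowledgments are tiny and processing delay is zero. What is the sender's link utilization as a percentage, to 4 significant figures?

t_tx = L/R = 62000/126000000 = 0.000492063 s.
t_prop = 1060/200000000 = 5.3e-06 s; RTT = 1.06e-05 s.
Cycle = t_tx + RTT = 0.000502663 s.
Utilization = t_tx / cycle = 0.000492063/0.000502663 = 97.89 %.

97.89 %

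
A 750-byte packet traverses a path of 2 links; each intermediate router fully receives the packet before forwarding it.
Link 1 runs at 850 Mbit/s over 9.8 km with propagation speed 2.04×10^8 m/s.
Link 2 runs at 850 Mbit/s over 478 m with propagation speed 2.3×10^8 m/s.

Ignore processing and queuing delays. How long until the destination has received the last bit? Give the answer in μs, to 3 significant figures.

64.2 μs

L = 750 × 8 = 6000 bits.
Transmission delay per hop = L/R = 6000/850000000 = 7.05882 μs; 2 hops → 14.1176 μs.
Propagation delays (d/s per hop): 48.0392, 2.07826 μs; sum = 50.1175 μs.
End-to-end = 64.2 μs.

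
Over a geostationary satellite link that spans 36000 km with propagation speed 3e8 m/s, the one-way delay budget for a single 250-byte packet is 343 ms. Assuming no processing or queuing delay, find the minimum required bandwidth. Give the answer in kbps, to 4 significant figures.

L = 2000 bits.
Propagation delay = 36000000 / 300000000 = 120 ms.
Transmission budget = 343 − 120 = 223 ms.
R ≥ L / t_tx = 2000 bits / 0.223 s = 8.969 kbps.

8.969 kbps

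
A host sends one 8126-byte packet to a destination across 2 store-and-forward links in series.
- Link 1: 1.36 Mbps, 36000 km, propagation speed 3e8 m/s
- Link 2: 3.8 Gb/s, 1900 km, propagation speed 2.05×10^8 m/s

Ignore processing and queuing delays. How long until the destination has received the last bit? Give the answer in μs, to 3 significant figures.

177000 μs

L = 8126 × 8 = 65008 bits.
Transmission delays (L/R per hop): 47800, 17.1074 μs; sum = 47817.1 μs.
Propagation delays (d/s per hop): 120000, 9268.29 μs; sum = 129268 μs.
End-to-end = 177000 μs.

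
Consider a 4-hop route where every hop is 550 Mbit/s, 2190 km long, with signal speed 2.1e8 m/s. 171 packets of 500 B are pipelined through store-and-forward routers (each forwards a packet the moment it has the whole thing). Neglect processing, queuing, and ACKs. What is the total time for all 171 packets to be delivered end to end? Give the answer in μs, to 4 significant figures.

Per-hop transmission t_tx = L/R = 4000/550000000 = 7.27273 μs.
Per-hop propagation t_prop = 2190000/210000000 = 10428.6 μs.
Pipeline fill: first packet needs 4·t_tx to clear all hops; remaining 170 packets each add one t_tx.
Total = (4+171-1)·t_tx + 4·t_prop = 174·7.27273 + 4·10428.6 = 42980 μs.

42980 μs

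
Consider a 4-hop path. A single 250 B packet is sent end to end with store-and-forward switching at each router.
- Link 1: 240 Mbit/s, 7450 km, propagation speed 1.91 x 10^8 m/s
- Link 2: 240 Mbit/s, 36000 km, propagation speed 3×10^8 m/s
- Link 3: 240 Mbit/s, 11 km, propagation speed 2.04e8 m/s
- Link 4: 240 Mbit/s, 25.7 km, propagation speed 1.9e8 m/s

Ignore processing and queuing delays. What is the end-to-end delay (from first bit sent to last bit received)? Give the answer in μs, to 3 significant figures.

L = 250 × 8 = 2000 bits.
Transmission delay per hop = L/R = 2000/240000000 = 8.33333 μs; 4 hops → 33.3333 μs.
Propagation delays (d/s per hop): 39005.2, 120000, 53.9216, 135.263 μs; sum = 159194 μs.
End-to-end = 159000 μs.

159000 μs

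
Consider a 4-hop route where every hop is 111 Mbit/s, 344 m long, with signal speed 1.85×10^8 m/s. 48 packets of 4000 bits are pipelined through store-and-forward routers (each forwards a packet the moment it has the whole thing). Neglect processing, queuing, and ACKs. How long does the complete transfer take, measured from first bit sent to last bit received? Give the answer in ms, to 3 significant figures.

Per-hop transmission t_tx = L/R = 4000/111000000 = 0.036036 ms.
Per-hop propagation t_prop = 344/185000000 = 0.00185946 ms.
Pipeline fill: first packet needs 4·t_tx to clear all hops; remaining 47 packets each add one t_tx.
Total = (4+48-1)·t_tx + 4·t_prop = 51·0.036036 + 4·0.00185946 = 1.85 ms.

1.85 ms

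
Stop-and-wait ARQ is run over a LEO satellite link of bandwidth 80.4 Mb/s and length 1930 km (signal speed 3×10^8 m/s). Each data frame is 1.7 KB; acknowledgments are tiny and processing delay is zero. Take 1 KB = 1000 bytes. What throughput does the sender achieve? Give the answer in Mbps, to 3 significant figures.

t_tx = L/R = 13600/80400000 = 0.000169154 s.
t_prop = 1930000/300000000 = 0.00643333 s; RTT = 0.0128667 s.
Cycle = t_tx + RTT = 0.0130358 s.
Throughput = L / cycle = 13600 / 0.0130358 = 1.04 Mbps.

1.04 Mbps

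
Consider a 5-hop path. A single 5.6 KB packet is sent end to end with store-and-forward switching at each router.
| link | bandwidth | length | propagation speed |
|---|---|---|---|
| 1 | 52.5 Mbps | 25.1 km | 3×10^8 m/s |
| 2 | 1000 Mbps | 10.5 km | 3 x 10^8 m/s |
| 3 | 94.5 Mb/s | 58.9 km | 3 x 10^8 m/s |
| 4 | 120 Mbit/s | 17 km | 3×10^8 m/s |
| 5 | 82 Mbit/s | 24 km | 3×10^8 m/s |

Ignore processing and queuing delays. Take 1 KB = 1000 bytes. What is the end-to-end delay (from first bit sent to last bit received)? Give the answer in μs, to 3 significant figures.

L = 44800 bits.
Transmission delays (L/R per hop): 853.333, 44.8, 474.074, 373.333, 546.341 μs; sum = 2291.88 μs.
Propagation delays (d/s per hop): 83.6667, 35, 196.333, 56.6667, 80 μs; sum = 451.667 μs.
End-to-end = 2740 μs.

2740 μs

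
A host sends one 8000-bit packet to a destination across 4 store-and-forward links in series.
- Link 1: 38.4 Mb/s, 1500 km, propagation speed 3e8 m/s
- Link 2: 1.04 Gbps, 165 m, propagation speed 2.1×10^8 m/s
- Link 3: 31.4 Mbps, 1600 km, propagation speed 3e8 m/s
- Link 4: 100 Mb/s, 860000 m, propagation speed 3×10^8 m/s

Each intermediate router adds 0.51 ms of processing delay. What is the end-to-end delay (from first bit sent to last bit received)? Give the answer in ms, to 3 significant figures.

15.3 ms

Transmission delays (L/R per hop): 0.208333, 0.00769231, 0.254777, 0.08 ms; sum = 0.550803 ms.
Propagation delays (d/s per hop): 5, 0.000785714, 5.33333, 2.86667 ms; sum = 13.2008 ms.
Processing at 3 router(s): 3 × 0.51 ms = 1.53 ms.
End-to-end = 15.3 ms.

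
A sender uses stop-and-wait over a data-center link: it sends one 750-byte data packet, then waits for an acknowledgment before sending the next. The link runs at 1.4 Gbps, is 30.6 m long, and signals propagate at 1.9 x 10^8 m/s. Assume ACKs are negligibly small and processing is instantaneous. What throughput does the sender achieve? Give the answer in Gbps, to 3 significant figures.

1.30 Gbps

t_tx = L/R = 6000/1400000000 = 4.28571e-06 s.
t_prop = 30.6/190000000 = 1.61053e-07 s; RTT = 3.22105e-07 s.
Cycle = t_tx + RTT = 4.60782e-06 s.
Throughput = L / cycle = 6000 / 4.60782e-06 = 1.30 Gbps.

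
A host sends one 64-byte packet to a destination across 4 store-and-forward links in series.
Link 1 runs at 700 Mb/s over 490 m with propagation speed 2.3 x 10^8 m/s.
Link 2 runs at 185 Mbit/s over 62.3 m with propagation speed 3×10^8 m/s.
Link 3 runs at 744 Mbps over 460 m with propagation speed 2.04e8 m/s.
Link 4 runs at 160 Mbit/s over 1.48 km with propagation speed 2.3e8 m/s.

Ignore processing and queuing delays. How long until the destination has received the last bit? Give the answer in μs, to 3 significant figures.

18.4 μs

L = 64 × 8 = 512 bits.
Transmission delays (L/R per hop): 0.731429, 2.76757, 0.688172, 3.2 μs; sum = 7.38717 μs.
Propagation delays (d/s per hop): 2.13043, 0.207667, 2.2549, 6.43478 μs; sum = 11.0278 μs.
End-to-end = 18.4 μs.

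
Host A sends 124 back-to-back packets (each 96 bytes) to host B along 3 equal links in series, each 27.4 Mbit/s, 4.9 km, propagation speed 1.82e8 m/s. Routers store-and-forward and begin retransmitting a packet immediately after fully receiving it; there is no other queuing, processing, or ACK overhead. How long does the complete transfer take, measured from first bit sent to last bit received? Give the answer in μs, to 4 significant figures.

Per-hop transmission t_tx = L/R = 768/27400000 = 28.0292 μs.
Per-hop propagation t_prop = 4900/182000000 = 26.9231 μs.
Pipeline fill: first packet needs 3·t_tx to clear all hops; remaining 123 packets each add one t_tx.
Total = (3+124-1)·t_tx + 3·t_prop = 126·28.0292 + 3·26.9231 = 3612 μs.

3612 μs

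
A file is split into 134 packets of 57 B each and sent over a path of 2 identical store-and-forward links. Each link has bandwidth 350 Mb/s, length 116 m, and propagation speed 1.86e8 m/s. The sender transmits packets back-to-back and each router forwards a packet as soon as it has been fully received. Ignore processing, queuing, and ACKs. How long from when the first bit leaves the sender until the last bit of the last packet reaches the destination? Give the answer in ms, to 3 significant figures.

Per-hop transmission t_tx = L/R = 456/350000000 = 0.00130286 ms.
Per-hop propagation t_prop = 116/186000000 = 0.000623656 ms.
Pipeline fill: first packet needs 2·t_tx to clear all hops; remaining 133 packets each add one t_tx.
Total = (2+134-1)·t_tx + 2·t_prop = 135·0.00130286 + 2·0.000623656 = 0.177 ms.

0.177 ms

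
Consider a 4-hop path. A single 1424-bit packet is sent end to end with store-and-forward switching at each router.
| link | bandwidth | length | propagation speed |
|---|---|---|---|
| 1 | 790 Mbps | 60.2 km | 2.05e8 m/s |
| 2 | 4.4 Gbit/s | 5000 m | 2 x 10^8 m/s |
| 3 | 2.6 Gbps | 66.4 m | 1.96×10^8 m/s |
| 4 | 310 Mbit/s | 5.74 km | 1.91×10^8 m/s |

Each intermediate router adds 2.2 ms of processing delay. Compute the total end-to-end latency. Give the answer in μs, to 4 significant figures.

6956 μs

Transmission delays (L/R per hop): 1.80253, 0.323636, 0.547692, 4.59355 μs; sum = 7.26741 μs.
Propagation delays (d/s per hop): 293.659, 25, 0.338776, 30.0524 μs; sum = 349.05 μs.
Processing at 3 router(s): 3 × 2.2 ms = 6600 μs.
End-to-end = 6956 μs.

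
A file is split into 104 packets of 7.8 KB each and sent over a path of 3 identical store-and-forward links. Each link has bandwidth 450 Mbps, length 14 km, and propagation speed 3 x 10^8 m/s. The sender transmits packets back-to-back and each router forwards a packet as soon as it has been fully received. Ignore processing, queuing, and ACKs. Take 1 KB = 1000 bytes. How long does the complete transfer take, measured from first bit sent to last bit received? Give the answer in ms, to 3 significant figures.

14.8 ms

Per-hop transmission t_tx = L/R = 62400/450000000 = 0.138667 ms.
Per-hop propagation t_prop = 14000/300000000 = 0.0466667 ms.
Pipeline fill: first packet needs 3·t_tx to clear all hops; remaining 103 packets each add one t_tx.
Total = (3+104-1)·t_tx + 3·t_prop = 106·0.138667 + 3·0.0466667 = 14.8 ms.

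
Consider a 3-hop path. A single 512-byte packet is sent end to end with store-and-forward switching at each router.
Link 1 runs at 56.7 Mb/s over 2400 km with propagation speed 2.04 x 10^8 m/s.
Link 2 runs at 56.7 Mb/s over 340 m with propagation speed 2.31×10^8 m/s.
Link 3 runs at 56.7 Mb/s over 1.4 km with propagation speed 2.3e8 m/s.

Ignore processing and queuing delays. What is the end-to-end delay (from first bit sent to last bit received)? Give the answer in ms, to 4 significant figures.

11.99 ms

L = 512 × 8 = 4096 bits.
Transmission delay per hop = L/R = 4096/56700000 = 0.0722399 ms; 3 hops → 0.21672 ms.
Propagation delays (d/s per hop): 11.7647, 0.00147186, 0.00608696 ms; sum = 11.7723 ms.
End-to-end = 11.99 ms.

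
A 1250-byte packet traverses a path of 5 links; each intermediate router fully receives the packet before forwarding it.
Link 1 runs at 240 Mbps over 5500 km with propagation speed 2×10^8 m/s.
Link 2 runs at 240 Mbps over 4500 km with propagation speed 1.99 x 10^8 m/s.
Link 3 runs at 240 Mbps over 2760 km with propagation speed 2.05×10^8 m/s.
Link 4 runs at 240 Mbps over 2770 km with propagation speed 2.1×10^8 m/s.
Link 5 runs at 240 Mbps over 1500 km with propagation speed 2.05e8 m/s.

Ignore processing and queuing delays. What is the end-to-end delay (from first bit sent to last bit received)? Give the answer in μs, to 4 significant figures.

84290 μs

L = 1250 × 8 = 10000 bits.
Transmission delay per hop = L/R = 10000/240000000 = 41.6667 μs; 5 hops → 208.333 μs.
Propagation delays (d/s per hop): 27500, 22613.1, 13463.4, 13190.5, 7317.07 μs; sum = 84084 μs.
End-to-end = 84290 μs.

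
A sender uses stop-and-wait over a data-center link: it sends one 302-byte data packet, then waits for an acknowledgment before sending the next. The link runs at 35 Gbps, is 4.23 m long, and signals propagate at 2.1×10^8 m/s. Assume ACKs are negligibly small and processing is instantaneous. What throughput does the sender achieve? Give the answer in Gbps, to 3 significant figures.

t_tx = L/R = 2416/35000000000 = 6.90286e-08 s.
t_prop = 4.23/210000000 = 2.01429e-08 s; RTT = 4.02857e-08 s.
Cycle = t_tx + RTT = 1.09314e-07 s.
Throughput = L / cycle = 2416 / 1.09314e-07 = 22.1 Gbps.

22.1 Gbps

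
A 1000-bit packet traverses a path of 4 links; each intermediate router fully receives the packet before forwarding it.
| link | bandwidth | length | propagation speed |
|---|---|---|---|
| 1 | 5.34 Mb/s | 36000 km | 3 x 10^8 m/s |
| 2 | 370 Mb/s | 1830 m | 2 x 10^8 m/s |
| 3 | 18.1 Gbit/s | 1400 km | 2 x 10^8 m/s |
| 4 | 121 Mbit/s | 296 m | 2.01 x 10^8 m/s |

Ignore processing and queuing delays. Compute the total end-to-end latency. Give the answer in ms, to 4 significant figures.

127.2 ms

Transmission delays (L/R per hop): 0.187266, 0.0027027, 5.52486e-05, 0.00826446 ms; sum = 0.198288 ms.
Propagation delays (d/s per hop): 120, 0.00915, 7, 0.00147264 ms; sum = 127.011 ms.
End-to-end = 127.2 ms.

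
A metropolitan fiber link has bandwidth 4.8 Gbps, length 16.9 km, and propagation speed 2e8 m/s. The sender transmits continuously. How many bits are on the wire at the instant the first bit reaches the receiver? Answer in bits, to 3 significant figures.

Propagation delay = 16900 / 200000000 = 8.45e-05 s.
BDP = R × t_prop = 4800000000 × 8.45e-05 = 405600 bits.

406000 bits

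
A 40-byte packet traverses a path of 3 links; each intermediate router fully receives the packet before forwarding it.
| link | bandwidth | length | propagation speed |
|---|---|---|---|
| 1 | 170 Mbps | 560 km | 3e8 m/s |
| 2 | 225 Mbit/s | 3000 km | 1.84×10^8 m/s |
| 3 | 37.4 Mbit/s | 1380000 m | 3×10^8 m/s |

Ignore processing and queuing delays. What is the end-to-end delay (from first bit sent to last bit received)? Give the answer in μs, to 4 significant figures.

L = 40 × 8 = 320 bits.
Transmission delays (L/R per hop): 1.88235, 1.42222, 8.55615 μs; sum = 11.8607 μs.
Propagation delays (d/s per hop): 1866.67, 16304.3, 4600 μs; sum = 22771 μs.
End-to-end = 22780 μs.

22780 μs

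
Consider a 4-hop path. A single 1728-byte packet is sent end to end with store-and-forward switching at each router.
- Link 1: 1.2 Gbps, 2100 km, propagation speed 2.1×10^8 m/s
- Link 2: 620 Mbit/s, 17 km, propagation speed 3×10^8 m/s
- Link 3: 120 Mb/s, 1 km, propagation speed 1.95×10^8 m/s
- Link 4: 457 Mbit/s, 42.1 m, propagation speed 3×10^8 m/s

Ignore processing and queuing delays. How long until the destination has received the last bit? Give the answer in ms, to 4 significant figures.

L = 1728 × 8 = 13824 bits.
Transmission delays (L/R per hop): 0.01152, 0.0222968, 0.1152, 0.0302495 ms; sum = 0.179266 ms.
Propagation delays (d/s per hop): 10, 0.0566667, 0.00512821, 0.000140333 ms; sum = 10.0619 ms.
End-to-end = 10.24 ms.

10.24 ms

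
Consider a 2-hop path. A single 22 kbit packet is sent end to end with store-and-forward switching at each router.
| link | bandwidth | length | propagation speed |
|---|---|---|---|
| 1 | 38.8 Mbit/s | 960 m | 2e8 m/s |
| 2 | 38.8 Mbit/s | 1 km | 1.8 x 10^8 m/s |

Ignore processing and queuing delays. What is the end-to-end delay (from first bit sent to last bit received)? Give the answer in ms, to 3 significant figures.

1.14 ms

L = 22000 bits.
Transmission delay per hop = L/R = 22000/38800000 = 0.56701 ms; 2 hops → 1.13402 ms.
Propagation delays (d/s per hop): 0.0048, 0.00555556 ms; sum = 0.0103556 ms.
End-to-end = 1.14 ms.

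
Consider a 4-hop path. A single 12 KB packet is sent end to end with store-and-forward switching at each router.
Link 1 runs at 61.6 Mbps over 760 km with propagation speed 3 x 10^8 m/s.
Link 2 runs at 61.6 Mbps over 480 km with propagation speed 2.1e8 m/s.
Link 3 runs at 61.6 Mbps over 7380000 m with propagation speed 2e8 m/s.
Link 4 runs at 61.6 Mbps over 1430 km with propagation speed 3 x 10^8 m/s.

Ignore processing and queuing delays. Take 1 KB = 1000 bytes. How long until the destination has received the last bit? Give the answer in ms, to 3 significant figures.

L = 96000 bits.
Transmission delay per hop = L/R = 96000/61600000 = 1.55844 ms; 4 hops → 6.23377 ms.
Propagation delays (d/s per hop): 2.53333, 2.28571, 36.9, 4.76667 ms; sum = 46.4857 ms.
End-to-end = 52.7 ms.

52.7 ms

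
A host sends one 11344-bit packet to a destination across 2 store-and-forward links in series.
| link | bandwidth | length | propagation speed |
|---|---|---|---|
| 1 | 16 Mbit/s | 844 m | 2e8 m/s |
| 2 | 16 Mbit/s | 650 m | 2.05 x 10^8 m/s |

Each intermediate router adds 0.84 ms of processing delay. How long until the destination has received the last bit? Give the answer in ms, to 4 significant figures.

2.265 ms

Transmission delay per hop = L/R = 11344/16000000 = 0.709 ms; 2 hops → 1.418 ms.
Propagation delays (d/s per hop): 0.00422, 0.00317073 ms; sum = 0.00739073 ms.
Processing at 1 router(s): 1 × 0.84 ms = 0.84 ms.
End-to-end = 2.265 ms.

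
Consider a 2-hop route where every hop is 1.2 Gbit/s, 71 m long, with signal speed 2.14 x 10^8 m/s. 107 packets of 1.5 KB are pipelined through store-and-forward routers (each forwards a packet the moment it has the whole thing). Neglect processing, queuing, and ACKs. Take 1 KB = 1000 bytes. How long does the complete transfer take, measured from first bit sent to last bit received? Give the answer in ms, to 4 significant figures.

Per-hop transmission t_tx = L/R = 12000/1200000000 = 0.01 ms.
Per-hop propagation t_prop = 71/214000000 = 0.000331776 ms.
Pipeline fill: first packet needs 2·t_tx to clear all hops; remaining 106 packets each add one t_tx.
Total = (2+107-1)·t_tx + 2·t_prop = 108·0.01 + 2·0.000331776 = 1.081 ms.

1.081 ms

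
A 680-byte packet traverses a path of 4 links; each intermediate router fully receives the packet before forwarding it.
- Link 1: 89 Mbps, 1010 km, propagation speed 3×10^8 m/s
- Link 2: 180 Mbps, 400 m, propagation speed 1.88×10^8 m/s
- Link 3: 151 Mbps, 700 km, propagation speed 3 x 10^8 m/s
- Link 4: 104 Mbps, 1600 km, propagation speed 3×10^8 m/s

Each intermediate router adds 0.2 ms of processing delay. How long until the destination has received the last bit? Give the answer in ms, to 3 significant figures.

L = 680 × 8 = 5440 bits.
Transmission delays (L/R per hop): 0.0611236, 0.0302222, 0.0360265, 0.0523077 ms; sum = 0.17968 ms.
Propagation delays (d/s per hop): 3.36667, 0.00212766, 2.33333, 5.33333 ms; sum = 11.0355 ms.
Processing at 3 router(s): 3 × 0.2 ms = 0.6 ms.
End-to-end = 11.8 ms.

11.8 ms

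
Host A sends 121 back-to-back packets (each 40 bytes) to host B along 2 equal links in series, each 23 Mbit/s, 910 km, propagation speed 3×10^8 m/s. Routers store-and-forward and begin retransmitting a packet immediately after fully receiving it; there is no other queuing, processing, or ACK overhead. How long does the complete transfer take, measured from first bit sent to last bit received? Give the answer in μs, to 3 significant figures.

Per-hop transmission t_tx = L/R = 320/23000000 = 13.913 μs.
Per-hop propagation t_prop = 910000/300000000 = 3033.33 μs.
Pipeline fill: first packet needs 2·t_tx to clear all hops; remaining 120 packets each add one t_tx.
Total = (2+121-1)·t_tx + 2·t_prop = 122·13.913 + 2·3033.33 = 7760 μs.

7760 μs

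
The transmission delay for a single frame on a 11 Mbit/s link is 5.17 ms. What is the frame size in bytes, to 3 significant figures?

7110 bytes

L = R × t_tx = 11000000 b/s × 0.00517 s = 56870 bits.
In bytes: 56870 / 8 = 7110 bytes.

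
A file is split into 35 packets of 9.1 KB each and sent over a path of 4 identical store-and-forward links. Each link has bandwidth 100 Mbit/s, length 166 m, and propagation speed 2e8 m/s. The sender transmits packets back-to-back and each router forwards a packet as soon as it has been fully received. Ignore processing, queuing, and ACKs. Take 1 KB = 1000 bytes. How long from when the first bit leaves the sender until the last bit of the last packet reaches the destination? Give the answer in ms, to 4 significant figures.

27.67 ms

Per-hop transmission t_tx = L/R = 72800/100000000 = 0.728 ms.
Per-hop propagation t_prop = 166/200000000 = 0.00083 ms.
Pipeline fill: first packet needs 4·t_tx to clear all hops; remaining 34 packets each add one t_tx.
Total = (4+35-1)·t_tx + 4·t_prop = 38·0.728 + 4·0.00083 = 27.67 ms.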